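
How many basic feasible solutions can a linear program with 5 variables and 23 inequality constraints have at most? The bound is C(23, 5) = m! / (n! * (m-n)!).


Each vertex corresponds to some choice of n active constraints out of m, so the number of vertices is at most C(m, n) = m! / (n!(m-n)!).
m = 23, n = 5
Numerator: 23 * 22 * 21 * 20 * 19
Denominator: 5! = 120
C(23, 5) = 33649


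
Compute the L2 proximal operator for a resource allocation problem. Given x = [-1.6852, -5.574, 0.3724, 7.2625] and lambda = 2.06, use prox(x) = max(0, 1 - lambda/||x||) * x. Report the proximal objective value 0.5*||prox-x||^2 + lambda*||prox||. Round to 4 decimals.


Step 1: Compute ||x||.
||x|| = 9.3162
Step 2: Compute scaling factor.
scale = max(0, 1 - 2.06/9.3162) = 0.7789
Step 3: prox(x) = [-1.3126, -4.3415, 0.2901, 5.6566]
||prox(x)|| = 7.2562
Step 4: Proximal objective.
0.5*||prox-x||^2 = 2.1218
lambda*||prox|| = 14.9478
Total = 17.0696


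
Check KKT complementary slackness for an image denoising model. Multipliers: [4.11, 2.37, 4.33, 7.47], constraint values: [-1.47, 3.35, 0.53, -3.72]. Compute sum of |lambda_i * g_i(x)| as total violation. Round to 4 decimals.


KKT complementary slackness check:
lambda_1 * g_1 = 4.11 * -1.47 = -6.0417
lambda_2 * g_2 = 2.37 * 3.35 = 7.9395
lambda_3 * g_3 = 4.33 * 0.53 = 2.2949
lambda_4 * g_4 = 7.47 * -3.72 = -27.7884
Total violation = 6.0417 + 7.9395 + 2.2949 + 27.7884 = 44.0645


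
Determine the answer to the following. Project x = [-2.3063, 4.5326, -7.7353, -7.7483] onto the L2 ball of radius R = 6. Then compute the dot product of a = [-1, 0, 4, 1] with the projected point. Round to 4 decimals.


Step 1: Compute ||x|| (intermediates to 6 decimals).
||x|| = sqrt((-2.3063)^2 + 4.5326^2 + (-7.7353)^2 + (-7.7483)^2) = 12.072055
Step 2: Project.
Since ||x|| > R, scale = R/||x|| = 6/12.072055 = 0.497016, proj(x) = scale * x
proj(x) = [-1.146268, 2.252775, -3.844568, -3.851029]
Step 3: Dot product.
a^T * proj(x) = -1*(-1.146268) + 0*2.252775 + 4*(-3.844568) + 1*(-3.851029) = -18.083


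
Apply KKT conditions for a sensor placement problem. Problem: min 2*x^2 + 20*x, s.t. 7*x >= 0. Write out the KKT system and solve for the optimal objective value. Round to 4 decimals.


Step 1: Try lambda = 0 (constraint inactive).
x_unc = -20/(2*2) = -5.0
Check: 7*-5.0 = -35.0 < 0 -- violated!
Step 2: Constraint must be active: 7*x = 0
x* = 0/7 = 0.0
lambda = (2*2*0.0 + 20)/7 = 2.8571
Step 3: Compute optimal value.
f(x*) = 2*0.0^2 + 20*0.0 = 0.0


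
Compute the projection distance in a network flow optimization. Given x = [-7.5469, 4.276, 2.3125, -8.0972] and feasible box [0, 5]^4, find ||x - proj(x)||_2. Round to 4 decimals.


Project each component onto [0, 5].
clip(-7.5469) = 0.0, clip(4.276) = 4.276, clip(2.3125) = 2.3125, clip(-8.0972) = 0.0
Projection = [0.0, 4.276, 2.3125, 0.0]
Squared diffs: [56.9557, 0.0, 0.0, 65.5646]
Distance = sqrt(122.5203) = 11.0689


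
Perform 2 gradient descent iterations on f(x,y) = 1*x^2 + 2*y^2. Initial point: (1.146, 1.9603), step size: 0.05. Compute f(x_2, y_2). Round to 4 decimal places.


Gradient descent on f(x,y) = 1*x^2 + 2*y^2.
Starting point: (1.146, 1.9603), alpha = 0.05
Step 1: grad_x = 2*1*1.146 = 2.292, grad_y = 2*2*1.9603 = 7.8412
  x_1 = 1.146 - 0.05*2.292 = 1.0314
  y_1 = 1.9603 - 0.05*7.8412 = 1.5682
Step 2: grad_x = 2*1*1.0314 = 2.0628, grad_y = 2*2*1.5682 = 6.273
  x_2 = 1.0314 - 0.05*2.0628 = 0.9283
  y_2 = 1.5682 - 0.05*6.273 = 1.2546
f(0.9283, 1.2546) = 1*0.9283^2 + 2*1.2546^2 = 4.0097


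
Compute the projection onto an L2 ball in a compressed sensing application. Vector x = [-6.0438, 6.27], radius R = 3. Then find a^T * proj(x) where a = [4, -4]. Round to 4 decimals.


Step 1: Compute ||x|| (intermediates to 6 decimals).
||x|| = sqrt((-6.0438)^2 + 6.27^2) = 8.70864
Step 2: Project.
Since ||x|| > R, scale = R/||x|| = 3/8.70864 = 0.344485, proj(x) = scale * x
proj(x) = [-2.081998, 2.159921]
Step 3: Dot product.
a^T * proj(x) = 4*(-2.081998) - 4*2.159921 = -16.9677


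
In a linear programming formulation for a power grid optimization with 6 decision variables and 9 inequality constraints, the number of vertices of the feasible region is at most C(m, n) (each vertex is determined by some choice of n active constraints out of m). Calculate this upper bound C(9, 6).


Each vertex corresponds to some choice of n active constraints out of m, so the number of vertices is at most C(m, n) = m! / (n!(m-n)!).
m = 9, n = 6
Numerator: 9 * 8 * 7 * 6 * 5 * 4
Denominator: 6! = 720
C(9, 6) = 84


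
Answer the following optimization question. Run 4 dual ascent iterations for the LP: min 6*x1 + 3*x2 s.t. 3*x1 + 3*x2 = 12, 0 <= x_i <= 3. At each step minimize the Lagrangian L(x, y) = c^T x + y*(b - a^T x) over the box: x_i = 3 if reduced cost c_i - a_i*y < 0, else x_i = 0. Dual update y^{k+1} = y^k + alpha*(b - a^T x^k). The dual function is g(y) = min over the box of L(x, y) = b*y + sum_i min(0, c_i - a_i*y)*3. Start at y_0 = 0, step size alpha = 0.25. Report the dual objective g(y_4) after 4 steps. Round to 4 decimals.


Dual ascent for LP: min 6*x1 + 3*x2, 3*x1 + 3*x2 = 12, 0 <= x_i <= 3
Step 1: y^k = 0.0, reduced costs: (6.0, 3.0)
  x^k = (0.0, 0.0), subgradient = b - a^T x = 12.0
  y^{k+1} = 0.0 + 0.25*12.0 = 3.0
Step 2: y^k = 3.0, reduced costs: (-3.0, -6.0)
  x^k = (3.0, 3.0), subgradient = b - a^T x = -6.0
  y^{k+1} = 3.0 + 0.25*-6.0 = 1.5
Step 3: y^k = 1.5, reduced costs: (1.5, -1.5)
  x^k = (0.0, 3.0), subgradient = b - a^T x = 3.0
  y^{k+1} = 1.5 + 0.25*3.0 = 2.25
Step 4: y^k = 2.25, reduced costs: (-0.75, -3.75)
  x^k = (3.0, 3.0), subgradient = b - a^T x = -6.0
  y^{k+1} = 2.25 + 0.25*-6.0 = 0.75
Dual objective at y_4 = 0.75: reduced costs (3.75, 0.75), box minimizer x = (0.0, 0.0)
g(y_4) = b*y + (c1 - a1*y)*x1 + (c2 - a2*y)*x2 = 12*0.75 + 3.75*0.0 + 0.75*0.0 = 9.0 + 0.0 + 0.0 = 9.0


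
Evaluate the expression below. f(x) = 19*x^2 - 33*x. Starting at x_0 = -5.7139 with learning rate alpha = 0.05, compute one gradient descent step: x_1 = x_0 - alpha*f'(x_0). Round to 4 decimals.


We compute the gradient at x_0 and apply the update.
f'(x) = 38*x - 33
f'(-5.7139) = 38*-5.7139 - 33 = -250.1282
x_1 = -5.7139 - 0.05*-250.1282 = 6.7925


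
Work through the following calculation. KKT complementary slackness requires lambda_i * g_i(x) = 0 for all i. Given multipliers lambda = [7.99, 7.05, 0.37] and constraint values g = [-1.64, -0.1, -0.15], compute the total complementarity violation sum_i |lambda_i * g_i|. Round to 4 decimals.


KKT complementary slackness check:
lambda_1 * g_1 = 7.99 * -1.64 = -13.1036
lambda_2 * g_2 = 7.05 * -0.1 = -0.705
lambda_3 * g_3 = 0.37 * -0.15 = -0.0555
Total violation = 13.1036 + 0.705 + 0.0555 = 13.8641


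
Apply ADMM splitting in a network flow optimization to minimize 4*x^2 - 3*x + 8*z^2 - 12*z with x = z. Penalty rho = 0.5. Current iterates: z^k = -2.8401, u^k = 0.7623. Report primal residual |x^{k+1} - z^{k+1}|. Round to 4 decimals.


ADMM iteration with rho = 0.5, z^k = -2.8401, u^k = 0.7623
Step 1: x-update.
Minimize 4*x^2 - 3*x + (0.5/2)*(x + 2.8401 + 0.7623)^2
FOC: (2*4 + 0.5)*x = 3 + 0.5*(-2.8401 - 0.7623)
x^{k+1} = 0.141
Step 2: z-update.
Minimize 8*z^2 - 12*z + (0.5/2)*(0.141 - z + 0.7623)^2
FOC: (2*8 + 0.5)*z = 12 + 0.5*(0.141 + 0.7623)
z^{k+1} = 0.7546
Step 3: u-update.
u^{k+1} = 0.7623 + 0.141 - 0.7546 = 0.1487
Step 4: Primal residual = |0.141 - 0.7546| = 0.6136


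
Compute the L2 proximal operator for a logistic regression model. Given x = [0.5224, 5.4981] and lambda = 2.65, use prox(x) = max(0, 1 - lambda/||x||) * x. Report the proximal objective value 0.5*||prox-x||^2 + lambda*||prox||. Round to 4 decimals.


Step 1: Compute ||x||.
||x|| = 5.5229
Step 2: Compute scaling factor.
scale = max(0, 1 - 2.65/5.5229) = 0.5202
Step 3: prox(x) = [0.2717, 2.86]
||prox(x)|| = 2.8729
Step 4: Proximal objective.
0.5*||prox-x||^2 = 3.5113
lambda*||prox|| = 7.6132
Total = 11.1243


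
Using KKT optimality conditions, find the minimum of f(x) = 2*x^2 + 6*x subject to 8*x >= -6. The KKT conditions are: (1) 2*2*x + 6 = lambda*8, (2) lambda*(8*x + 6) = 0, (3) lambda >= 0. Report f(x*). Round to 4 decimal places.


Step 1: Try lambda = 0 (constraint inactive).
x_unc = -6/(2*2) = -1.5
Check: 8*-1.5 = -12.0 < -6 -- violated!
Step 2: Constraint must be active: 8*x = -6
x* = -6/8 = -0.75
lambda = (2*2*(-0.75) + 6)/8 = 0.375
Step 3: Compute optimal value.
f(x*) = 2*(-0.75)^2 + 6*(-0.75) = -3.375


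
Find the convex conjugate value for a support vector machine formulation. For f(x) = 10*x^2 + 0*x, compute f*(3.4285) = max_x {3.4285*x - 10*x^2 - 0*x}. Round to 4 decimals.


f*(y) = sup_x {y*x - a*x^2 - b*x} = sup_x {(y-b)*x - a*x^2}
FOC: (y - b) - 2a*x = 0 => x* = (y - b)/(2a)
x* = (3.4285 - 0)/(2*10) = 0.1714
f*(3.4285) = (y-b)^2/(4a) = (3.4285 - 0)^2/(4*10)
= 11.7546/40 = 0.2939


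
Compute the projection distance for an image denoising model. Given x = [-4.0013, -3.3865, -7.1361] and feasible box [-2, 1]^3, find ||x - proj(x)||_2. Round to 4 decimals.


Project each component onto [-2, 1].
clip(-4.0013) = -2.0, clip(-3.3865) = -2.0, clip(-7.1361) = -2.0
Projection = [-2.0, -2.0, -2.0]
Squared diffs: [4.0052, 1.9224, 26.3795]
Distance = sqrt(32.3071) = 5.6839


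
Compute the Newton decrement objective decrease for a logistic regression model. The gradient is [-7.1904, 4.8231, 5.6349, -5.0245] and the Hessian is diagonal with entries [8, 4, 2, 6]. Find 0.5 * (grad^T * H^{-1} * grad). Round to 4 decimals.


Step 1: H is diagonal, so H^(-1) * g = [-0.8988, 1.2058, 2.8175, -0.8374].
Step 2: g^T H^(-1) g = sum_i g_i^2 / H_ii
  = (-7.1904)^2/8 + (4.8231)^2/4 + (5.6349)^2/2 + (-5.0245)^2/6
  = 6.4627 + 5.8156 + 15.876 + 4.2076 = 32.362
Step 3: Objective decrease = 0.5 * g^T H^(-1) g = 16.181


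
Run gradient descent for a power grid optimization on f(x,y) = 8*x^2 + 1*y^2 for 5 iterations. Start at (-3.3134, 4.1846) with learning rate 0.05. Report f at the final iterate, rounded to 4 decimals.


Gradient descent on f(x,y) = 8*x^2 + 1*y^2.
Starting point: (-3.3134, 4.1846), alpha = 0.05
Step 1: grad_x = 2*8*-3.3134 = -53.0144, grad_y = 2*1*4.1846 = 8.3692
  x_1 = -3.3134 - 0.05*-53.0144 = -0.6627
  y_1 = 4.1846 - 0.05*8.3692 = 3.7661
Step 2: grad_x = 2*8*-0.6627 = -10.6029, grad_y = 2*1*3.7661 = 7.5323
  x_2 = -0.6627 - 0.05*-10.6029 = -0.1325
  y_2 = 3.7661 - 0.05*7.5323 = 3.3895
Step 3: grad_x = 2*8*-0.1325 = -2.1206, grad_y = 2*1*3.3895 = 6.7791
  x_3 = -0.1325 - 0.05*-2.1206 = -0.0265
  y_3 = 3.3895 - 0.05*6.7791 = 3.0506
Step 4: grad_x = 2*8*-0.0265 = -0.4241, grad_y = 2*1*3.0506 = 6.1011
  x_4 = -0.0265 - 0.05*-0.4241 = -0.0053
  y_4 = 3.0506 - 0.05*6.1011 = 2.7455
Step 5: grad_x = 2*8*-0.0053 = -0.0848, grad_y = 2*1*2.7455 = 5.491
  x_5 = -0.0053 - 0.05*-0.0848 = -0.0011
  y_5 = 2.7455 - 0.05*5.491 = 2.471
f(-0.0011, 2.471) = 8*(-0.0011)^2 + 1*2.471^2 = 6.1057


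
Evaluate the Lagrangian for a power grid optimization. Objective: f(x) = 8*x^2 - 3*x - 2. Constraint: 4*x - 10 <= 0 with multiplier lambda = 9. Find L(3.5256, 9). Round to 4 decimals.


Step 1: Evaluate f(x).
f(3.5256) = 8*3.5256^2 - 3*3.5256 - 2 = 86.862
Step 2: Evaluate g(x).
g(3.5256) = 4*3.5256 - 10 = 4.1024
Step 3: Compute Lagrangian.
L = 86.862 + 9*4.1024 = 123.7836


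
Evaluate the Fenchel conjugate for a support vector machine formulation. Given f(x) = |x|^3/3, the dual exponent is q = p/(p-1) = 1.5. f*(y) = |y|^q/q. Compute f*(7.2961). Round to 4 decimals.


The conjugate exponent q satisfies 1/p + 1/q = 1.
p = 3, so q = 3/(3 - 1) = 1.5
|y|^q = 7.2961^1.5 = 19.7077
f*(7.2961) = 19.7077 / 1.5 = 13.1385


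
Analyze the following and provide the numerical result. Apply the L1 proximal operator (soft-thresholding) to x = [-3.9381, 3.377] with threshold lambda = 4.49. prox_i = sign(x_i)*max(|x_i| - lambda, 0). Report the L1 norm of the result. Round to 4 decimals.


Soft-thresholding with lambda = 4.49:
prox(-3.9381) = sign(-3.9381)*max(|-3.9381| - 4.49, 0) = 0.0
prox(3.377) = sign(3.377)*max(|3.377| - 4.49, 0) = 0.0
prox(x) = [0.0, 0.0]
||prox(x)||_1 = 0.0 + 0.0 = 0.0


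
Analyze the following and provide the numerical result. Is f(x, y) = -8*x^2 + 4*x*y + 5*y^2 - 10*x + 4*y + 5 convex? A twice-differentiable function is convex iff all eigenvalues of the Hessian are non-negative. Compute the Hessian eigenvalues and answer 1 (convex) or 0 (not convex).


The Hessian of f(x,y) = -8*x^2 + 4*x*y + 5*y^2 - 10*x + 4*y + 5 is:
H = [[-16, 4], [4, 10]]
Trace = -16 + 10 = -6
Determinant = -16*10 - (4)^2 = -176
Discriminant = (-6)^2 - 4*-176 = 740.0
Eigenvalues: lambda_1 = -16.6015, lambda_2 = 10.6015
The function is not convex.

0


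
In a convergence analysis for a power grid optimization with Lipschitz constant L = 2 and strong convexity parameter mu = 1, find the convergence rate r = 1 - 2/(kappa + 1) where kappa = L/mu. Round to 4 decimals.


Step 1: Compute the condition number.
kappa = L/mu = 2/1 = 2.0
Step 2: Compute the convergence rate.
r = 1 - 2/(kappa + 1) = 1 - 2*mu/(L + mu) = (L - mu)/(L + mu) = 1/3 = 0.3333


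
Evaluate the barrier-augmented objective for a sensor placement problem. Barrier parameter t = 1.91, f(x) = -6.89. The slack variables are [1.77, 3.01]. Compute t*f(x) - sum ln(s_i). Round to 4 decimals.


Step 1: Compute log-barrier.
ln values: [0.571, 1.1019]
phi = -(0.571 + 1.1019) = -1.6729
Step 2: Compute augmented objective.
t*f(x) = 1.91*-6.89 = -13.1599
Total = -13.1599 - 1.6729 = -14.8328


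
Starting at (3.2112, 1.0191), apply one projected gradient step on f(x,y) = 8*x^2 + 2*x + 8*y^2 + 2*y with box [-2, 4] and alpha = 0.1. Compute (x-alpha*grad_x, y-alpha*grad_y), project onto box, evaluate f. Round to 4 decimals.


Step 1: Compute gradient at (3.2112, 1.0191).
grad_x = 2*8*3.2112 + 2 = 53.3792
grad_y = 2*8*1.0191 + 2 = 18.3056
Step 2: Gradient step.
x_raw = 3.2112 - 0.1*53.3792 = -2.1267
y_raw = 1.0191 - 0.1*18.3056 = -0.8115
Step 3: Project onto [-2, 4].
x_proj = clip(-2.1267) = -2.0
y_proj = clip(-0.8115) = -0.8115
Step 4: Evaluate f.
f(-2.0, -0.8115) = 31.6448


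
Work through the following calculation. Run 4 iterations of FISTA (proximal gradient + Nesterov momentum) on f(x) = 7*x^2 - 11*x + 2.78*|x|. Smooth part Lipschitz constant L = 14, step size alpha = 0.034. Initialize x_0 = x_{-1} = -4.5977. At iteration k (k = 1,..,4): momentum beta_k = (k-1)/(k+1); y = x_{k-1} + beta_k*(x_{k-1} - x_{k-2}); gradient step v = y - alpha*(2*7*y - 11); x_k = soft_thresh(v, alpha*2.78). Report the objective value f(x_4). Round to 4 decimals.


FISTA on f(x) = 7*x^2 - 11*x + 2.78*|x|
L = 14, alpha = 0.034
Iteration 1: beta = 0.0, y = -4.5977 + 0.0*(-4.5977 + 4.5977) = -4.5977
  grad(y) = -75.3678, v = y - alpha*grad = -2.0352
  prox(v) = soft_thresh(-2.0352, 0.0945) = -1.9407
Iteration 2: beta = 0.3333, y = -1.9407 + 0.3333*(-1.9407 + 4.5977) = -1.055
  grad(y) = -25.77, v = y - alpha*grad = -0.1788
  prox(v) = soft_thresh(-0.1788, 0.0945) = -0.0843
Iteration 3: beta = 0.5, y = -0.0843 + 0.5*(-0.0843 + 1.9407) = 0.8439
  grad(y) = 0.8144, v = y - alpha*grad = 0.8162
  prox(v) = soft_thresh(0.8162, 0.0945) = 0.7217
Iteration 4: beta = 0.6, y = 0.7217 + 0.6*(0.7217 + 0.0843) = 1.2053
  grad(y) = 5.8737, v = y - alpha*grad = 1.0056
  prox(v) = soft_thresh(1.0056, 0.0945) = 0.911
f(x_4) = 7*0.911^2 - 11*0.911 + 2.78*|0.911| = -1.6788


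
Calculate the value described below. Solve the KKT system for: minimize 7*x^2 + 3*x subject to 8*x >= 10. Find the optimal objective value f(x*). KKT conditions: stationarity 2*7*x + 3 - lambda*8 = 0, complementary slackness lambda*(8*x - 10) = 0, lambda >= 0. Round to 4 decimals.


Step 1: Try lambda = 0 (constraint inactive).
x_unc = -3/(2*7) = -0.2143
Check: 8*-0.2143 = -1.7144 < 10 -- violated!
Step 2: Constraint must be active: 8*x = 10
x* = 10/8 = 1.25
lambda = (2*7*1.25 + 3)/8 = 2.5625
Step 3: Compute optimal value.
f(x*) = 7*1.25^2 + 3*1.25 = 14.6875


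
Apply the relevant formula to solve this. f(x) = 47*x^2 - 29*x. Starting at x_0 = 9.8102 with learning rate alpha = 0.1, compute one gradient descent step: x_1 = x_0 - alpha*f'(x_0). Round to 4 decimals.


We compute the gradient at x_0 and apply the update.
f'(x) = 94*x - 29
f'(9.8102) = 94*9.8102 - 29 = 893.1588
x_1 = 9.8102 - 0.1*893.1588 = -79.5057


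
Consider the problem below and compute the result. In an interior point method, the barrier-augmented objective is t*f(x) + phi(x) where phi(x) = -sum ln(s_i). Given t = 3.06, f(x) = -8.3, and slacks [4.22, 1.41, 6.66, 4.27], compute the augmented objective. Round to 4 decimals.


Step 1: Compute log-barrier.
ln values: [1.4398, 0.3436, 1.8961, 1.4516]
phi = -(1.4398 + 0.3436 + 1.8961 + 1.4516) = -5.1312
Step 2: Compute augmented objective.
t*f(x) = 3.06*-8.3 = -25.398
Total = -25.398 - 5.1312 = -30.5292


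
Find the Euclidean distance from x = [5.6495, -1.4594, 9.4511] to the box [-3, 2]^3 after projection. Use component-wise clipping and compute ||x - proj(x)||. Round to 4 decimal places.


Project each component onto [-3, 2].
clip(5.6495) = 2.0, clip(-1.4594) = -1.4594, clip(9.4511) = 2.0
Projection = [2.0, -1.4594, 2.0]
Squared diffs: [13.3189, 0.0, 55.5189]
Distance = sqrt(68.8378) = 8.2969


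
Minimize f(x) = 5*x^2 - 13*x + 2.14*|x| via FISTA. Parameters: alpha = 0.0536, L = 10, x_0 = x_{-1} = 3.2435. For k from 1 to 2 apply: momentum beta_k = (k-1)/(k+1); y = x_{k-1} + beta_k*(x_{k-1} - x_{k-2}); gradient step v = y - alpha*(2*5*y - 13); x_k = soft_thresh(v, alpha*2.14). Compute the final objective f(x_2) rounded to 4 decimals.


FISTA on f(x) = 5*x^2 - 13*x + 2.14*|x|
L = 10, alpha = 0.0536
Iteration 1: beta = 0.0, y = 3.2435 + 0.0*(3.2435 - 3.2435) = 3.2435
  grad(y) = 19.435, v = y - alpha*grad = 2.2018
  prox(v) = soft_thresh(2.2018, 0.1147) = 2.0871
Iteration 2: beta = 0.3333, y = 2.0871 + 0.3333*(2.0871 - 3.2435) = 1.7016
  grad(y) = 4.0161, v = y - alpha*grad = 1.4863
  prox(v) = soft_thresh(1.4863, 0.1147) = 1.3716
f(x_2) = 5*1.3716^2 - 13*1.3716 + 2.14*|1.3716| = -5.489


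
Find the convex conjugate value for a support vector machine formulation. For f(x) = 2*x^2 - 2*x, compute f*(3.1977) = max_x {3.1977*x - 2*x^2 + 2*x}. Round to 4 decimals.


f*(y) = sup_x {y*x - a*x^2 - b*x} = sup_x {(y-b)*x - a*x^2}
FOC: (y - b) - 2a*x = 0 => x* = (y - b)/(2a)
x* = (3.1977 + 2)/(2*2) = 1.2994
f*(3.1977) = (y-b)^2/(4a) = (3.1977 + 2)^2/(4*2)
= 27.0161/8 = 3.377


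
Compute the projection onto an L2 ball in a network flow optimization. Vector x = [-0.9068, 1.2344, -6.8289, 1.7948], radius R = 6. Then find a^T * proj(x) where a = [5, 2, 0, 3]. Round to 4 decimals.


Step 1: Compute ||x|| (intermediates to 6 decimals).
||x|| = sqrt((-0.9068)^2 + 1.2344^2 + (-6.8289)^2 + 1.7948^2) = 7.225041
Step 2: Project.
Since ||x|| > R, scale = R/||x|| = 6/7.225041 = 0.830445, proj(x) = scale * x
proj(x) = [-0.753048, 1.025101, -5.671026, 1.490483]
Step 3: Dot product.
a^T * proj(x) = 5*(-0.753048) + 2*1.025101 + 0*(-5.671026) + 3*1.490483 = 2.7564


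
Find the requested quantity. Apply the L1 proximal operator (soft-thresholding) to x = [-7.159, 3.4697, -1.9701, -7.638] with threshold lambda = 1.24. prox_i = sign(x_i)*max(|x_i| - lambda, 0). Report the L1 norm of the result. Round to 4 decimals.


Soft-thresholding with lambda = 1.24:
prox(-7.159) = sign(-7.159)*max(|-7.159| - 1.24, 0) = -5.919
prox(3.4697) = sign(3.4697)*max(|3.4697| - 1.24, 0) = 2.2297
prox(-1.9701) = sign(-1.9701)*max(|-1.9701| - 1.24, 0) = -0.7301
prox(-7.638) = sign(-7.638)*max(|-7.638| - 1.24, 0) = -6.398
prox(x) = [-5.919, 2.2297, -0.7301, -6.398]
||prox(x)||_1 = 5.919 + 2.2297 + 0.7301 + 6.398 = 15.2768


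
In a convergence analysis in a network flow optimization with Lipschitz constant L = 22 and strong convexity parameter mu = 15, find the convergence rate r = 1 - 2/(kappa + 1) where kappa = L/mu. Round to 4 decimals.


Step 1: Compute the condition number.
kappa = L/mu = 22/15 = 1.4667
Step 2: Compute the convergence rate.
r = 1 - 2/(kappa + 1) = 1 - 2*mu/(L + mu) = (L - mu)/(L + mu) = 7/37 = 0.1892


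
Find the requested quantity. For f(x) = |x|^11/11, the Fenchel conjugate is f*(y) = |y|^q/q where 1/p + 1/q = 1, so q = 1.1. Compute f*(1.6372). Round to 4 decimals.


The conjugate exponent q satisfies 1/p + 1/q = 1.
p = 11, so q = 11/(11 - 1) = 1.1
|y|^q = 1.6372^1.1 = 1.7199
f*(1.6372) = 1.7199 / 1.1 = 1.5636


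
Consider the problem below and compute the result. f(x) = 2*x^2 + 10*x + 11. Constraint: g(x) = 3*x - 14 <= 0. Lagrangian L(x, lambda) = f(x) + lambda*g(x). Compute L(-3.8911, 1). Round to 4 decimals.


Step 1: Evaluate f(x).
f(-3.8911) = 2*(-3.8911)^2 + 10*(-3.8911) + 11 = 2.3703
Step 2: Evaluate g(x).
g(-3.8911) = 3*-3.8911 - 14 = -25.6733
Step 3: Compute Lagrangian.
L = 2.3703 + 1*-25.6733 = -23.303


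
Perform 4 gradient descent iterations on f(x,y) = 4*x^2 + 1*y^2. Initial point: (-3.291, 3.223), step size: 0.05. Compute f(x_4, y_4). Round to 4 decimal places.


Gradient descent on f(x,y) = 4*x^2 + 1*y^2.
Starting point: (-3.291, 3.223), alpha = 0.05
Step 1: grad_x = 2*4*-3.291 = -26.328, grad_y = 2*1*3.223 = 6.446
  x_1 = -3.291 - 0.05*-26.328 = -1.9746
  y_1 = 3.223 - 0.05*6.446 = 2.9007
Step 2: grad_x = 2*4*-1.9746 = -15.7968, grad_y = 2*1*2.9007 = 5.8014
  x_2 = -1.9746 - 0.05*-15.7968 = -1.1848
  y_2 = 2.9007 - 0.05*5.8014 = 2.6106
Step 3: grad_x = 2*4*-1.1848 = -9.4781, grad_y = 2*1*2.6106 = 5.2213
  x_3 = -1.1848 - 0.05*-9.4781 = -0.7109
  y_3 = 2.6106 - 0.05*5.2213 = 2.3496
Step 4: grad_x = 2*4*-0.7109 = -5.6868, grad_y = 2*1*2.3496 = 4.6991
  x_4 = -0.7109 - 0.05*-5.6868 = -0.4265
  y_4 = 2.3496 - 0.05*4.6991 = 2.1146
f(-0.4265, 2.1146) = 4*(-0.4265)^2 + 1*2.1146^2 = 5.1992


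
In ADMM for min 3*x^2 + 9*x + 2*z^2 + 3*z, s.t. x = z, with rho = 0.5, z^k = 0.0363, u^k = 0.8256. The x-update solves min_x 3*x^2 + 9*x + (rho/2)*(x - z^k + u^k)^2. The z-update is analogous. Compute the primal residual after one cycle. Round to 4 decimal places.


ADMM iteration with rho = 0.5, z^k = 0.0363, u^k = 0.8256
Step 1: x-update.
Minimize 3*x^2 + 9*x + (0.5/2)*(x - 0.0363 + 0.8256)^2
FOC: (2*3 + 0.5)*x = -9 + 0.5*(0.0363 - 0.8256)
x^{k+1} = -1.4453
Step 2: z-update.
Minimize 2*z^2 + 3*z + (0.5/2)*(-1.4453 - z + 0.8256)^2
FOC: (2*2 + 0.5)*z = -3 + 0.5*(-1.4453 + 0.8256)
z^{k+1} = -0.7355
Step 3: u-update.
u^{k+1} = 0.8256 - 1.4453 + 0.7355 = 0.1158
Step 4: Primal residual = |-1.4453 + 0.7355| = 0.7098


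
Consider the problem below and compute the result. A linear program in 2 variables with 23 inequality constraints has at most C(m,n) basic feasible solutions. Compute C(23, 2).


Each vertex corresponds to some choice of n active constraints out of m, so the number of vertices is at most C(m, n) = m! / (n!(m-n)!).
m = 23, n = 2
Numerator: 23 * 22
Denominator: 2! = 2
C(23, 2) = 253


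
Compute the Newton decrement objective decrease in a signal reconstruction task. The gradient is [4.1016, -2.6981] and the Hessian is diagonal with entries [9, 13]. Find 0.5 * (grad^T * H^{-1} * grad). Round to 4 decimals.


Step 1: H is diagonal, so H^(-1) * g = [0.4557, -0.2075].
Step 2: g^T H^(-1) g = sum_i g_i^2 / H_ii
  = (4.1016)^2/9 + (-2.6981)^2/13
  = 1.8692 + 0.56 = 2.4292
Step 3: Objective decrease = 0.5 * g^T H^(-1) g = 1.2146


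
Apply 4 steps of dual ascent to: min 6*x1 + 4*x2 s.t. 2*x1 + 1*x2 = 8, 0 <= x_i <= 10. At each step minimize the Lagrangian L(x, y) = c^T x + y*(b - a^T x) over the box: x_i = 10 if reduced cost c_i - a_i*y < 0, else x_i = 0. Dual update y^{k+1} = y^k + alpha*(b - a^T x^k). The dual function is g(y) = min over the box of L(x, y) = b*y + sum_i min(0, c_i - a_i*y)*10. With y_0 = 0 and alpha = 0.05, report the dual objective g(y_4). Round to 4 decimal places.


Dual ascent for LP: min 6*x1 + 4*x2, 2*x1 + 1*x2 = 8, 0 <= x_i <= 10
Step 1: y^k = 0.0, reduced costs: (6.0, 4.0)
  x^k = (0.0, 0.0), subgradient = b - a^T x = 8.0
  y^{k+1} = 0.0 + 0.05*8.0 = 0.4
Step 2: y^k = 0.4, reduced costs: (5.2, 3.6)
  x^k = (0.0, 0.0), subgradient = b - a^T x = 8.0
  y^{k+1} = 0.4 + 0.05*8.0 = 0.8
Step 3: y^k = 0.8, reduced costs: (4.4, 3.2)
  x^k = (0.0, 0.0), subgradient = b - a^T x = 8.0
  y^{k+1} = 0.8 + 0.05*8.0 = 1.2
Step 4: y^k = 1.2, reduced costs: (3.6, 2.8)
  x^k = (0.0, 0.0), subgradient = b - a^T x = 8.0
  y^{k+1} = 1.2 + 0.05*8.0 = 1.6
Dual objective at y_4 = 1.6: reduced costs (2.8, 2.4), box minimizer x = (0.0, 0.0)
g(y_4) = b*y + (c1 - a1*y)*x1 + (c2 - a2*y)*x2 = 8*1.6 + 2.8*0.0 + 2.4*0.0 = 12.8 + 0.0 + 0.0 = 12.8


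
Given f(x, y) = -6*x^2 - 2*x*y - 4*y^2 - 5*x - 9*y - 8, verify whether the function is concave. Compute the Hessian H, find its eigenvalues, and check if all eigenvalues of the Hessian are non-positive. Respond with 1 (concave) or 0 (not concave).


The Hessian of f(x,y) = -6*x^2 - 2*x*y - 4*y^2 - 5*x - 9*y - 8 is:
H = [[-12, -2], [-2, -8]]
Trace = -12 - 8 = -20
Determinant = -12*-8 - (-2)^2 = 92
Discriminant = (-20)^2 - 4*92 = 32.0
Eigenvalues: lambda_1 = -12.8284, lambda_2 = -7.1716
The function is concave.

1


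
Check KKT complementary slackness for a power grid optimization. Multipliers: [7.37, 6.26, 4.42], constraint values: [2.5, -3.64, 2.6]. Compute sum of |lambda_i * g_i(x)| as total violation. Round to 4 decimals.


KKT complementary slackness check:
lambda_1 * g_1 = 7.37 * 2.5 = 18.425
lambda_2 * g_2 = 6.26 * -3.64 = -22.7864
lambda_3 * g_3 = 4.42 * 2.6 = 11.492
Total violation = 18.425 + 22.7864 + 11.492 = 52.7034


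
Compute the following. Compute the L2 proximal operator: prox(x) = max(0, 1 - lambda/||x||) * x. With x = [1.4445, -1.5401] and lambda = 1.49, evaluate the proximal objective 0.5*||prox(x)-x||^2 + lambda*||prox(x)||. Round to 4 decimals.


Step 1: Compute ||x||.
||x|| = 2.1115
Step 2: Compute scaling factor.
scale = max(0, 1 - 1.49/2.1115) = 0.2943
Step 3: prox(x) = [0.4252, -0.4533]
||prox(x)|| = 0.6215
Step 4: Proximal objective.
0.5*||prox-x||^2 = 1.1101
lambda*||prox|| = 0.926
Total = 2.0361


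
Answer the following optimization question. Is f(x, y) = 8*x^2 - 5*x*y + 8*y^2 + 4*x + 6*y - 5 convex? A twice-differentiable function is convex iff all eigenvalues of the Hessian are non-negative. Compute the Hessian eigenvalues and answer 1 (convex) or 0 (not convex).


The Hessian of f(x,y) = 8*x^2 - 5*x*y + 8*y^2 + 4*x + 6*y - 5 is:
H = [[16, -5], [-5, 16]]
Trace = 16 + 16 = 32
Determinant = 16*16 - (-5)^2 = 231
Discriminant = (32)^2 - 4*231 = 100.0
Eigenvalues: lambda_1 = 11.0, lambda_2 = 21.0
The function is convex.

1


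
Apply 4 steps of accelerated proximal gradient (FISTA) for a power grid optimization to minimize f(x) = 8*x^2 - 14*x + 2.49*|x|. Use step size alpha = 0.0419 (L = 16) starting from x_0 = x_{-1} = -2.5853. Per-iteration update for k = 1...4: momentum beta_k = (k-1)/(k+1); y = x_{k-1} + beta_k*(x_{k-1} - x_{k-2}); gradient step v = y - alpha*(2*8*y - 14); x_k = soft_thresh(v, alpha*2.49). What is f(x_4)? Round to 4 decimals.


FISTA on f(x) = 8*x^2 - 14*x + 2.49*|x|
L = 16, alpha = 0.0419
Iteration 1: beta = 0.0, y = -2.5853 + 0.0*(-2.5853 + 2.5853) = -2.5853
  grad(y) = -55.3648, v = y - alpha*grad = -0.2655
  prox(v) = soft_thresh(-0.2655, 0.1043) = -0.1612
Iteration 2: beta = 0.3333, y = -0.1612 + 0.3333*(-0.1612 + 2.5853) = 0.6469
  grad(y) = -3.6503, v = y - alpha*grad = 0.7998
  prox(v) = soft_thresh(0.7998, 0.1043) = 0.6955
Iteration 3: beta = 0.5, y = 0.6955 + 0.5*(0.6955 + 0.1612) = 1.1238
  grad(y) = 3.9808, v = y - alpha*grad = 0.957
  prox(v) = soft_thresh(0.957, 0.1043) = 0.8527
Iteration 4: beta = 0.6, y = 0.8527 + 0.6*(0.8527 - 0.6955) = 0.947
  grad(y) = 1.1519, v = y - alpha*grad = 0.8987
  prox(v) = soft_thresh(0.8987, 0.1043) = 0.7944
f(x_4) = 8*0.7944^2 - 14*0.7944 + 2.49*|0.7944| = -4.095


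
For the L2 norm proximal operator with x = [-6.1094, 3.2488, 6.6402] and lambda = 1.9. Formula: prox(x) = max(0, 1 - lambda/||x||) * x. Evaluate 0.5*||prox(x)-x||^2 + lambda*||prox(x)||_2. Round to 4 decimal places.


Step 1: Compute ||x||.
||x|| = 9.5902
Step 2: Compute scaling factor.
scale = max(0, 1 - 1.9/9.5902) = 0.8019
Step 3: prox(x) = [-4.899, 2.6052, 5.3246]
||prox(x)|| = 7.6902
Step 4: Proximal objective.
0.5*||prox-x||^2 = 1.805
lambda*||prox|| = 14.6114
Total = 16.4164


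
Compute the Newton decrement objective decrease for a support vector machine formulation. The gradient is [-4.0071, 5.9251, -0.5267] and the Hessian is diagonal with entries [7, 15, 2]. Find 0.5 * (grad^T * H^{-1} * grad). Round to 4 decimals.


Step 1: H is diagonal, so H^(-1) * g = [-0.5724, 0.395, -0.2634].
Step 2: g^T H^(-1) g = sum_i g_i^2 / H_ii
  = (-4.0071)^2/7 + (5.9251)^2/15 + (-0.5267)^2/2
  = 2.2938 + 2.3405 + 0.1387 = 4.773
Step 3: Objective decrease = 0.5 * g^T H^(-1) g = 2.3865


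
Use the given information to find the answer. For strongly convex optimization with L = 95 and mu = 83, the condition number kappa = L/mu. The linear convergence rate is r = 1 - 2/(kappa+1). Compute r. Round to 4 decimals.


Step 1: Compute the condition number.
kappa = L/mu = 95/83 = 1.1446
Step 2: Compute the convergence rate.
r = 1 - 2/(kappa + 1) = 1 - 2*mu/(L + mu) = (L - mu)/(L + mu) = 12/178 = 0.0674


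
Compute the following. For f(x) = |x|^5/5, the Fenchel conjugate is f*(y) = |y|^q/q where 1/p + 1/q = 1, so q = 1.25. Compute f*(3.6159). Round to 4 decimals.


The conjugate exponent q satisfies 1/p + 1/q = 1.
p = 5, so q = 5/(5 - 1) = 1.25
|y|^q = 3.6159^1.25 = 4.9862
f*(3.6159) = 4.9862 / 1.25 = 3.989


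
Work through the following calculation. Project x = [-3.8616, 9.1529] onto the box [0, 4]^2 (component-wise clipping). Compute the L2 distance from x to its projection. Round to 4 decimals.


Project each component onto [0, 4].
clip(-3.8616) = 0.0, clip(9.1529) = 4.0
Projection = [0.0, 4.0]
Squared diffs: [14.912, 26.5524]
Distance = sqrt(41.4644) = 6.4393


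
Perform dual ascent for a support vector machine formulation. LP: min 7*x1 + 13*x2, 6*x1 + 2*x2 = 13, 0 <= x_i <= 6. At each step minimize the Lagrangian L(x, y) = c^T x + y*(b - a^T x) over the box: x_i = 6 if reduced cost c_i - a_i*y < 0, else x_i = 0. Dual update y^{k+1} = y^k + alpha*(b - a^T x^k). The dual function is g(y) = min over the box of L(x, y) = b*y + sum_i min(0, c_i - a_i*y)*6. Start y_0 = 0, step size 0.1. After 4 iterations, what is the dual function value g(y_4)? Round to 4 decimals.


Dual ascent for LP: min 7*x1 + 13*x2, 6*x1 + 2*x2 = 13, 0 <= x_i <= 6
Step 1: y^k = 0.0, reduced costs: (7.0, 13.0)
  x^k = (0.0, 0.0), subgradient = b - a^T x = 13.0
  y^{k+1} = 0.0 + 0.1*13.0 = 1.3
Step 2: y^k = 1.3, reduced costs: (-0.8, 10.4)
  x^k = (6.0, 0.0), subgradient = b - a^T x = -23.0
  y^{k+1} = 1.3 + 0.1*-23.0 = -1.0
Step 3: y^k = -1.0, reduced costs: (13.0, 15.0)
  x^k = (0.0, 0.0), subgradient = b - a^T x = 13.0
  y^{k+1} = -1.0 + 0.1*13.0 = 0.3
Step 4: y^k = 0.3, reduced costs: (5.2, 12.4)
  x^k = (0.0, 0.0), subgradient = b - a^T x = 13.0
  y^{k+1} = 0.3 + 0.1*13.0 = 1.6
Dual objective at y_4 = 1.6: reduced costs (-2.6, 9.8), box minimizer x = (6.0, 0.0)
g(y_4) = b*y + (c1 - a1*y)*x1 + (c2 - a2*y)*x2 = 13*1.6 + (-2.6)*6.0 + 9.8*0.0 = 20.8 - 15.6 + 0.0 = 5.2


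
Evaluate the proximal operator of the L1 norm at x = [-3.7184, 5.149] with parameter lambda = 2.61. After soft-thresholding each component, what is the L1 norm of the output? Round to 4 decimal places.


Soft-thresholding with lambda = 2.61:
prox(-3.7184) = sign(-3.7184)*max(|-3.7184| - 2.61, 0) = -1.1084
prox(5.149) = sign(5.149)*max(|5.149| - 2.61, 0) = 2.539
prox(x) = [-1.1084, 2.539]
||prox(x)||_1 = 1.1084 + 2.539 = 3.6474


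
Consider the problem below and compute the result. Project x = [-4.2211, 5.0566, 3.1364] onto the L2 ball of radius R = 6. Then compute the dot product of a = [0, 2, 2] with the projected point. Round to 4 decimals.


Step 1: Compute ||x|| (intermediates to 6 decimals).
||x|| = sqrt((-4.2211)^2 + 5.0566^2 + 3.1364^2) = 7.295471
Step 2: Project.
Since ||x|| > R, scale = R/||x|| = 6/7.295471 = 0.822428, proj(x) = scale * x
proj(x) = [-3.471551, 4.158689, 2.579463]
Step 3: Dot product.
a^T * proj(x) = 0*(-3.471551) + 2*4.158689 + 2*2.579463 = 13.4763


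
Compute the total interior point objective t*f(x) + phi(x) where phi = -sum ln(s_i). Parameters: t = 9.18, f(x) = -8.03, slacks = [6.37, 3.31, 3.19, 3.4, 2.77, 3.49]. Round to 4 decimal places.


Step 1: Compute log-barrier.
ln values: [1.8516, 1.1969, 1.16, 1.2238, 1.0188, 1.2499]
phi = -(1.8516 + 1.1969 + 1.16 + 1.2238 + 1.0188 + 1.2499) = -7.7011
Step 2: Compute augmented objective.
t*f(x) = 9.18*-8.03 = -73.7154
Total = -73.7154 - 7.7011 = -81.4165


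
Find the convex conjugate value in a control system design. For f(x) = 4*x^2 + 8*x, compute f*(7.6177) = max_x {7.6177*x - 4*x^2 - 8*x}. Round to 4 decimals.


f*(y) = sup_x {y*x - a*x^2 - b*x} = sup_x {(y-b)*x - a*x^2}
FOC: (y - b) - 2a*x = 0 => x* = (y - b)/(2a)
x* = (7.6177 - 8)/(2*4) = -0.0478
f*(7.6177) = (y-b)^2/(4a) = (7.6177 - 8)^2/(4*4)
= 0.1462/16 = 0.0091


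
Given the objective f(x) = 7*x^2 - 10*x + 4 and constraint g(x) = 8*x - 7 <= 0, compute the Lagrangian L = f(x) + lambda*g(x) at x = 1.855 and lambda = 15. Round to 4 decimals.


Step 1: Evaluate f(x).
f(1.855) = 7*1.855^2 - 10*1.855 + 4 = 9.5372
Step 2: Evaluate g(x).
g(1.855) = 8*1.855 - 7 = 7.84
Step 3: Compute Lagrangian.
L = 9.5372 + 15*7.84 = 127.1372


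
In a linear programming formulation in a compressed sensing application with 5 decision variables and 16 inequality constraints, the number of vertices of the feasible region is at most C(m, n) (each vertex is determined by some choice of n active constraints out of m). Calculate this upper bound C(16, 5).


Each vertex corresponds to some choice of n active constraints out of m, so the number of vertices is at most C(m, n) = m! / (n!(m-n)!).
m = 16, n = 5
Numerator: 16 * 15 * 14 * 13 * 12
Denominator: 5! = 120
C(16, 5) = 4368


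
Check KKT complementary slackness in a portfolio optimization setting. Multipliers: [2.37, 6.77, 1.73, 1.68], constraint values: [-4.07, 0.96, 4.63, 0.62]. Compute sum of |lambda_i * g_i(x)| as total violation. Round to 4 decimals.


KKT complementary slackness check:
lambda_1 * g_1 = 2.37 * -4.07 = -9.6459
lambda_2 * g_2 = 6.77 * 0.96 = 6.4992
lambda_3 * g_3 = 1.73 * 4.63 = 8.0099
lambda_4 * g_4 = 1.68 * 0.62 = 1.0416
Total violation = 9.6459 + 6.4992 + 8.0099 + 1.0416 = 25.1966


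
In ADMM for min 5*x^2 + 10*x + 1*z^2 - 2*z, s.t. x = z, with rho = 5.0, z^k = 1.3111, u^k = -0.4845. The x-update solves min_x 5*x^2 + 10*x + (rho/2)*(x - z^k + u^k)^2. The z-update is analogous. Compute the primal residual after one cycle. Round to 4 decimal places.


ADMM iteration with rho = 5.0, z^k = 1.3111, u^k = -0.4845
Step 1: x-update.
Minimize 5*x^2 + 10*x + (5.0/2)*(x - 1.3111 - 0.4845)^2
FOC: (2*5 + 5.0)*x = -10 + 5.0*(1.3111 + 0.4845)
x^{k+1} = -0.0681
Step 2: z-update.
Minimize 1*z^2 - 2*z + (5.0/2)*(-0.0681 - z - 0.4845)^2
FOC: (2*1 + 5.0)*z = 2 + 5.0*(-0.0681 - 0.4845)
z^{k+1} = -0.109
Step 3: u-update.
u^{k+1} = -0.4845 - 0.0681 + 0.109 = -0.4436
Step 4: Primal residual = |-0.0681 + 0.109| = 0.0409


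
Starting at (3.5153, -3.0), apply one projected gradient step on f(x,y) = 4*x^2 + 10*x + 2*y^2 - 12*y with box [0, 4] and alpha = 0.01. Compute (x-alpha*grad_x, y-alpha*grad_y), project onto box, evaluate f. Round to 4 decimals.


Step 1: Compute gradient at (3.5153, -3.0).
grad_x = 2*4*3.5153 + 10 = 38.1224
grad_y = 2*2*-3.0 - 12 = -24.0
Step 2: Gradient step.
x_raw = 3.5153 - 0.01*38.1224 = 3.1341
y_raw = -3.0 - 0.01*-24.0 = -2.76
Step 3: Project onto [0, 4].
x_proj = clip(3.1341) = 3.1341
y_proj = clip(-2.76) = 0.0
Step 4: Evaluate f.
f(3.1341, 0.0) = 70.6305


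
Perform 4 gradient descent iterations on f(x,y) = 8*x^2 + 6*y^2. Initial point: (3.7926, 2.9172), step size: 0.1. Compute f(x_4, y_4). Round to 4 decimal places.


Gradient descent on f(x,y) = 8*x^2 + 6*y^2.
Starting point: (3.7926, 2.9172), alpha = 0.1
Step 1: grad_x = 2*8*3.7926 = 60.6816, grad_y = 2*6*2.9172 = 35.0064
  x_1 = 3.7926 - 0.1*60.6816 = -2.2756
  y_1 = 2.9172 - 0.1*35.0064 = -0.5834
Step 2: grad_x = 2*8*-2.2756 = -36.409, grad_y = 2*6*-0.5834 = -7.0013
  x_2 = -2.2756 - 0.1*-36.409 = 1.3653
  y_2 = -0.5834 - 0.1*-7.0013 = 0.1167
Step 3: grad_x = 2*8*1.3653 = 21.8454, grad_y = 2*6*0.1167 = 1.4003
  x_3 = 1.3653 - 0.1*21.8454 = -0.8192
  y_3 = 0.1167 - 0.1*1.4003 = -0.0233
Step 4: grad_x = 2*8*-0.8192 = -13.1072, grad_y = 2*6*-0.0233 = -0.2801
  x_4 = -0.8192 - 0.1*-13.1072 = 0.4915
  y_4 = -0.0233 - 0.1*-0.2801 = 0.0047
f(0.4915, 0.0047) = 8*0.4915^2 + 6*0.0047^2 = 1.9329


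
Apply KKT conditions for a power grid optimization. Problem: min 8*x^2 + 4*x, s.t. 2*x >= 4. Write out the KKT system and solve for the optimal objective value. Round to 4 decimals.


Step 1: Try lambda = 0 (constraint inactive).
x_unc = -4/(2*8) = -0.25
Check: 2*-0.25 = -0.5 < 4 -- violated!
Step 2: Constraint must be active: 2*x = 4
x* = 4/2 = 2.0
lambda = (2*8*2.0 + 4)/2 = 18.0
Step 3: Compute optimal value.
f(x*) = 8*2.0^2 + 4*2.0 = 40.0


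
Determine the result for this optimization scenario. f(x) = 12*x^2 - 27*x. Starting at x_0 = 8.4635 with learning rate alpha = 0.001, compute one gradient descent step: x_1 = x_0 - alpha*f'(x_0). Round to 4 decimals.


We compute the gradient at x_0 and apply the update.
f'(x) = 24*x - 27
f'(8.4635) = 24*8.4635 - 27 = 176.124
x_1 = 8.4635 - 0.001*176.124 = 8.2874


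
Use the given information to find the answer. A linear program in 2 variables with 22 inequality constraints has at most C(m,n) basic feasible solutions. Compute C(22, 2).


Each vertex corresponds to some choice of n active constraints out of m, so the number of vertices is at most C(m, n) = m! / (n!(m-n)!).
m = 22, n = 2
Numerator: 22 * 21
Denominator: 2! = 2
C(22, 2) = 231


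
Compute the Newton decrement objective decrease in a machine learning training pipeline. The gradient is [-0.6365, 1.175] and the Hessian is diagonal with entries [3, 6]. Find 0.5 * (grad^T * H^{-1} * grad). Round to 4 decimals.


Step 1: H is diagonal, so H^(-1) * g = [-0.2122, 0.1958].
Step 2: g^T H^(-1) g = sum_i g_i^2 / H_ii
  = (-0.6365)^2/3 + (1.175)^2/6
  = 0.135 + 0.2301 = 0.3651
Step 3: Objective decrease = 0.5 * g^T H^(-1) g = 0.1826


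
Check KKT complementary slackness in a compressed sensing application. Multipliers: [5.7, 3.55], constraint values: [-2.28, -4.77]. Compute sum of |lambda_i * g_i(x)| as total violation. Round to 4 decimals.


KKT complementary slackness check:
lambda_1 * g_1 = 5.7 * -2.28 = -12.996
lambda_2 * g_2 = 3.55 * -4.77 = -16.9335
Total violation = 12.996 + 16.9335 = 29.9295


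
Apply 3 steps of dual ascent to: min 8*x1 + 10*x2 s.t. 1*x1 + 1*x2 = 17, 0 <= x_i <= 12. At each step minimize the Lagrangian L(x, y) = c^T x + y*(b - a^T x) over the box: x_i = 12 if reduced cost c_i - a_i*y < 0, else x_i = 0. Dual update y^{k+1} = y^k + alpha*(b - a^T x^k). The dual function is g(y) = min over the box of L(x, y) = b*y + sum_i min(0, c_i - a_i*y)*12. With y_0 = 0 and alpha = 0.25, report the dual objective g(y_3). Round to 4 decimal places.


Dual ascent for LP: min 8*x1 + 10*x2, 1*x1 + 1*x2 = 17, 0 <= x_i <= 12
Step 1: y^k = 0.0, reduced costs: (8.0, 10.0)
  x^k = (0.0, 0.0), subgradient = b - a^T x = 17.0
  y^{k+1} = 0.0 + 0.25*17.0 = 4.25
Step 2: y^k = 4.25, reduced costs: (3.75, 5.75)
  x^k = (0.0, 0.0), subgradient = b - a^T x = 17.0
  y^{k+1} = 4.25 + 0.25*17.0 = 8.5
Step 3: y^k = 8.5, reduced costs: (-0.5, 1.5)
  x^k = (12.0, 0.0), subgradient = b - a^T x = 5.0
  y^{k+1} = 8.5 + 0.25*5.0 = 9.75
Dual objective at y_3 = 9.75: reduced costs (-1.75, 0.25), box minimizer x = (12.0, 0.0)
g(y_3) = b*y + (c1 - a1*y)*x1 + (c2 - a2*y)*x2 = 17*9.75 + (-1.75)*12.0 + 0.25*0.0 = 165.75 - 21.0 + 0.0 = 144.75


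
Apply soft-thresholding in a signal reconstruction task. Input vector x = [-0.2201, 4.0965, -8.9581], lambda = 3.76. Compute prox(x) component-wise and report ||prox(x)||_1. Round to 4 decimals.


Soft-thresholding with lambda = 3.76:
prox(-0.2201) = sign(-0.2201)*max(|-0.2201| - 3.76, 0) = 0.0
prox(4.0965) = sign(4.0965)*max(|4.0965| - 3.76, 0) = 0.3365
prox(-8.9581) = sign(-8.9581)*max(|-8.9581| - 3.76, 0) = -5.1981
prox(x) = [0.0, 0.3365, -5.1981]
||prox(x)||_1 = 0.0 + 0.3365 + 5.1981 = 5.5346
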